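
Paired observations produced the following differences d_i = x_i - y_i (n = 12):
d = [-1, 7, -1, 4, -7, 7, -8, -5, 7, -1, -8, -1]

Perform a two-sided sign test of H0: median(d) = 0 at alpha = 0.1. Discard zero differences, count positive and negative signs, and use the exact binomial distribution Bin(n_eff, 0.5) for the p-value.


Step 1: Discard zero differences. Original n = 12; n_eff = number of nonzero differences = 12.
Nonzero differences (with sign): -1, +7, -1, +4, -7, +7, -8, -5, +7, -1, -8, -1
Step 2: Count signs: positive = 4, negative = 8.
Step 3: Under H0: P(positive) = 0.5, so the number of positives S ~ Bin(12, 0.5).
Step 4: Two-sided exact p-value = sum of Bin(12,0.5) probabilities at or below the observed probability = 0.387695.
Step 5: alpha = 0.1. fail to reject H0.

n_eff = 12, pos = 4, neg = 8, p = 0.387695, fail to reject H0.


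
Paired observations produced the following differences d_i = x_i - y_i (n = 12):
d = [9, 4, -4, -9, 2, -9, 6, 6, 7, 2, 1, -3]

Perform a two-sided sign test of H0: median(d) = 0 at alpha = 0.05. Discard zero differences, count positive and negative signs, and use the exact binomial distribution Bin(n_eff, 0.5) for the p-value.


Step 1: Discard zero differences. Original n = 12; n_eff = number of nonzero differences = 12.
Nonzero differences (with sign): +9, +4, -4, -9, +2, -9, +6, +6, +7, +2, +1, -3
Step 2: Count signs: positive = 8, negative = 4.
Step 3: Under H0: P(positive) = 0.5, so the number of positives S ~ Bin(12, 0.5).
Step 4: Two-sided exact p-value = sum of Bin(12,0.5) probabilities at or below the observed probability = 0.387695.
Step 5: alpha = 0.05. fail to reject H0.

n_eff = 12, pos = 8, neg = 4, p = 0.387695, fail to reject H0.


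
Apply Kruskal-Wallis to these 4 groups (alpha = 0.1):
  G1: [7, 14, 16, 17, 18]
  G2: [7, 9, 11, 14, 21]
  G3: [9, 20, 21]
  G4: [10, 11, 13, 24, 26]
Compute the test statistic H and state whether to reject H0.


Step 1: Combine all N = 18 observations and assign midranks.
sorted (value, group, rank): (7,G1,1.5), (7,G2,1.5), (9,G2,3.5), (9,G3,3.5), (10,G4,5), (11,G2,6.5), (11,G4,6.5), (13,G4,8), (14,G1,9.5), (14,G2,9.5), (16,G1,11), (17,G1,12), (18,G1,13), (20,G3,14), (21,G2,15.5), (21,G3,15.5), (24,G4,17), (26,G4,18)
Step 2: Sum ranks within each group.
R_1 = 47 (n_1 = 5)
R_2 = 36.5 (n_2 = 5)
R_3 = 33 (n_3 = 3)
R_4 = 54.5 (n_4 = 5)
Step 3: H = 12/(N(N+1)) * sum(R_i^2/n_i) - 3(N+1)
     = 12/(18*19) * (47^2/5 + 36.5^2/5 + 33^2/3 + 54.5^2/5) - 3*19
     = 0.035088 * 1665.3 - 57
     = 1.431579.
Step 4: Ties present; correction factor C = 1 - 30/(18^3 - 18) = 0.994840. Corrected H = 1.431579 / 0.994840 = 1.439004.
Step 5: Under H0, H ~ chi^2(3); p-value = 0.696418.
Step 6: alpha = 0.1. fail to reject H0.

H = 1.4390, df = 3, p = 0.696418, fail to reject H0.


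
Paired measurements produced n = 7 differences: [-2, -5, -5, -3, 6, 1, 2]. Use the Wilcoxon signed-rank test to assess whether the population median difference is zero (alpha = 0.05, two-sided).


Step 1: Drop any zero differences (none here) and take |d_i|.
|d| = [2, 5, 5, 3, 6, 1, 2]
Step 2: Midrank |d_i| (ties get averaged ranks).
ranks: |2|->2.5, |5|->5.5, |5|->5.5, |3|->4, |6|->7, |1|->1, |2|->2.5
Step 3: Attach original signs; sum ranks with positive sign and with negative sign.
W+ = 7 + 1 + 2.5 = 10.5
W- = 2.5 + 5.5 + 5.5 + 4 = 17.5
(Check: W+ + W- = 28 should equal n(n+1)/2 = 28.)
Step 4: Test statistic W = min(W+, W-) = 10.5.
Step 5: Ties in |d|, so use the tie-corrected normal approximation.
        E[W] = n(n+1)/4 = 7*8/4 = 14.
        Tie groups: |d|=2 (t=2), |d|=5 (t=2); sum(t^3 - t) = 12.
        Var[W] = n(n+1)(2n+1)/24 - sum(t^3-t)/48 = 840/24 - 12/48 = 34.75.
        z = (W - E[W]) / sqrt(Var[W]) = (10.5 - 14) / 5.8949 = -0.5937.
        Two-sided p = 2*Phi(z) = 0.552691.
Step 6: alpha = 0.05. fail to reject H0.

W+ = 10.5, W- = 17.5, W = min = 10.5, p = 0.552691, fail to reject H0.


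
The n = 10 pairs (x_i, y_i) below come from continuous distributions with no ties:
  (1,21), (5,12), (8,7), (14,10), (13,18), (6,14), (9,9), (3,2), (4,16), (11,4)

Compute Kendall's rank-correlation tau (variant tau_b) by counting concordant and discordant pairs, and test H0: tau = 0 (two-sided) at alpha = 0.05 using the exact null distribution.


Step 1: Enumerate the 45 unordered pairs (i,j) with i<j and classify each by sign(x_j-x_i) * sign(y_j-y_i).
  (1,2):dx=+4,dy=-9->D; (1,3):dx=+7,dy=-14->D; (1,4):dx=+13,dy=-11->D; (1,5):dx=+12,dy=-3->D
  (1,6):dx=+5,dy=-7->D; (1,7):dx=+8,dy=-12->D; (1,8):dx=+2,dy=-19->D; (1,9):dx=+3,dy=-5->D
  (1,10):dx=+10,dy=-17->D; (2,3):dx=+3,dy=-5->D; (2,4):dx=+9,dy=-2->D; (2,5):dx=+8,dy=+6->C
  (2,6):dx=+1,dy=+2->C; (2,7):dx=+4,dy=-3->D; (2,8):dx=-2,dy=-10->C; (2,9):dx=-1,dy=+4->D
  (2,10):dx=+6,dy=-8->D; (3,4):dx=+6,dy=+3->C; (3,5):dx=+5,dy=+11->C; (3,6):dx=-2,dy=+7->D
  (3,7):dx=+1,dy=+2->C; (3,8):dx=-5,dy=-5->C; (3,9):dx=-4,dy=+9->D; (3,10):dx=+3,dy=-3->D
  (4,5):dx=-1,dy=+8->D; (4,6):dx=-8,dy=+4->D; (4,7):dx=-5,dy=-1->C; (4,8):dx=-11,dy=-8->C
  (4,9):dx=-10,dy=+6->D; (4,10):dx=-3,dy=-6->C; (5,6):dx=-7,dy=-4->C; (5,7):dx=-4,dy=-9->C
  (5,8):dx=-10,dy=-16->C; (5,9):dx=-9,dy=-2->C; (5,10):dx=-2,dy=-14->C; (6,7):dx=+3,dy=-5->D
  (6,8):dx=-3,dy=-12->C; (6,9):dx=-2,dy=+2->D; (6,10):dx=+5,dy=-10->D; (7,8):dx=-6,dy=-7->C
  (7,9):dx=-5,dy=+7->D; (7,10):dx=+2,dy=-5->D; (8,9):dx=+1,dy=+14->C; (8,10):dx=+8,dy=+2->C
  (9,10):dx=+7,dy=-12->D
Step 2: C = 19, D = 26, total pairs = 45.
Step 3: tau = (C - D)/(n(n-1)/2) = (19 - 26)/45 = -0.155556.
Step 4: Exact two-sided p-value (enumerate n! = 3628800 permutations of y under H0): p = 0.600654.
Step 5: alpha = 0.05. fail to reject H0.

tau_b = -0.1556 (C=19, D=26), p = 0.600654, fail to reject H0.


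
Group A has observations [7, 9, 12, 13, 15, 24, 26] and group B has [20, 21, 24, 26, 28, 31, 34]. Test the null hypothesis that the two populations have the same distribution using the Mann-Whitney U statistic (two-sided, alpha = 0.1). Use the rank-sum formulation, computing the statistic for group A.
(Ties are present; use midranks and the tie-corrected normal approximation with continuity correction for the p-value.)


Step 1: Combine and sort all 14 observations; assign midranks.
sorted (value, group): (7,X), (9,X), (12,X), (13,X), (15,X), (20,Y), (21,Y), (24,X), (24,Y), (26,X), (26,Y), (28,Y), (31,Y), (34,Y)
ranks: 7->1, 9->2, 12->3, 13->4, 15->5, 20->6, 21->7, 24->8.5, 24->8.5, 26->10.5, 26->10.5, 28->12, 31->13, 34->14
Step 2: Rank sum for X: R1 = 1 + 2 + 3 + 4 + 5 + 8.5 + 10.5 = 34.
Step 3: U_X = R1 - n1(n1+1)/2 = 34 - 7*8/2 = 34 - 28 = 6.
       U_Y = n1*n2 - U_X = 49 - 6 = 43.
Step 4: Ties are present, so use the tie-corrected normal approximation (with continuity correction) for the p-value.
Step 5: p-value = 0.021165; compare to alpha = 0.1. reject H0.

U_X = 6, p = 0.021165, reject H0 at alpha = 0.1.


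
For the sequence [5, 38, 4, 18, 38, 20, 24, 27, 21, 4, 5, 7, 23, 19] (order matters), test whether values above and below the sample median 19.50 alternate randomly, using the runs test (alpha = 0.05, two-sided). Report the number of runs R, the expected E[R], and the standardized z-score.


Step 1: Compute median = 19.50; label A = above, B = below.
Labels in order: BABBAAAAABBBAB  (n_A = 7, n_B = 7)
Step 2: Count runs R = 7.
Step 3: Under H0 (random ordering), E[R] = 2*n_A*n_B/(n_A+n_B) + 1 = 2*7*7/14 + 1 = 8.0000.
        Var[R] = 2*n_A*n_B*(2*n_A*n_B - n_A - n_B) / ((n_A+n_B)^2 * (n_A+n_B-1)) = 8232/2548 = 3.2308.
        SD[R] = 1.7974.
Step 4: Continuity-corrected z = (R + 0.5 - E[R]) / SD[R] = (7 + 0.5 - 8.0000) / 1.7974 = -0.2782.
Step 5: Two-sided p-value via normal approximation = 2*(1 - Phi(|z|)) = 0.780879.
Step 6: alpha = 0.05. fail to reject H0.

R = 7, z = -0.2782, p = 0.780879, fail to reject H0.


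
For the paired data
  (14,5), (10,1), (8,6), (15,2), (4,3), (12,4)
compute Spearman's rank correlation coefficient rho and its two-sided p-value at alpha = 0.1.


Step 1: Rank x and y separately (midranks; no ties here).
rank(x): 14->5, 10->3, 8->2, 15->6, 4->1, 12->4
rank(y): 5->5, 1->1, 6->6, 2->2, 3->3, 4->4
Step 2: d_i = R_x(i) - R_y(i); compute d_i^2.
  (5-5)^2=0, (3-1)^2=4, (2-6)^2=16, (6-2)^2=16, (1-3)^2=4, (4-4)^2=0
sum(d^2) = 40.
Step 3: rho = 1 - 6*40 / (6*(6^2 - 1)) = 1 - 240/210 = -0.142857.
Step 4: Under H0, t = rho * sqrt((n-2)/(1-rho^2)) = -0.2887 ~ t(4).
Step 5: Two-sided p-value from the t-distribution with 4 df = 0.787172.
Step 6: alpha = 0.1. fail to reject H0.

rho = -0.1429, p = 0.787172, fail to reject H0 at alpha = 0.1.


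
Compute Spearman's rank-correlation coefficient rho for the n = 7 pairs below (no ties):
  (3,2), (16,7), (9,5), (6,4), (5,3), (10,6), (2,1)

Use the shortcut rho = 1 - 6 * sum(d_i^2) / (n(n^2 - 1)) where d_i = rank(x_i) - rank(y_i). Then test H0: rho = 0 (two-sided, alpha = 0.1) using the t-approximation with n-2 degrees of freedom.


Step 1: Rank x and y separately (midranks; no ties here).
rank(x): 3->2, 16->7, 9->5, 6->4, 5->3, 10->6, 2->1
rank(y): 2->2, 7->7, 5->5, 4->4, 3->3, 6->6, 1->1
Step 2: d_i = R_x(i) - R_y(i); compute d_i^2.
  (2-2)^2=0, (7-7)^2=0, (5-5)^2=0, (4-4)^2=0, (3-3)^2=0, (6-6)^2=0, (1-1)^2=0
sum(d^2) = 0.
Step 3: rho = 1 - 6*0 / (7*(7^2 - 1)) = 1 - 0/336 = 1.000000.
Step 5: Two-sided p-value from the t-distribution with 5 df = 0.000000.
Step 6: alpha = 0.1. reject H0.

rho = 1.0000, p = 0.000000, reject H0 at alpha = 0.1.


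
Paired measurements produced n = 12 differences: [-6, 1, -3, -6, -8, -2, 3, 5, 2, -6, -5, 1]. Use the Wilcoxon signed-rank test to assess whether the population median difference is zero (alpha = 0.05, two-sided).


Step 1: Drop any zero differences (none here) and take |d_i|.
|d| = [6, 1, 3, 6, 8, 2, 3, 5, 2, 6, 5, 1]
Step 2: Midrank |d_i| (ties get averaged ranks).
ranks: |6|->10, |1|->1.5, |3|->5.5, |6|->10, |8|->12, |2|->3.5, |3|->5.5, |5|->7.5, |2|->3.5, |6|->10, |5|->7.5, |1|->1.5
Step 3: Attach original signs; sum ranks with positive sign and with negative sign.
W+ = 1.5 + 5.5 + 7.5 + 3.5 + 1.5 = 19.5
W- = 10 + 5.5 + 10 + 12 + 3.5 + 10 + 7.5 = 58.5
(Check: W+ + W- = 78 should equal n(n+1)/2 = 78.)
Step 4: Test statistic W = min(W+, W-) = 19.5.
Step 5: Ties in |d|, so use the tie-corrected normal approximation.
        E[W] = n(n+1)/4 = 12*13/4 = 39.
        Tie groups: |d|=1 (t=2), |d|=2 (t=2), |d|=3 (t=2), |d|=5 (t=2), |d|=6 (t=3); sum(t^3 - t) = 48.
        Var[W] = n(n+1)(2n+1)/24 - sum(t^3-t)/48 = 3900/24 - 48/48 = 161.5.
        z = (W - E[W]) / sqrt(Var[W]) = (19.5 - 39) / 12.7083 = -1.5344.
        Two-sided p = 2*Phi(z) = 0.124923.
Step 6: alpha = 0.05. fail to reject H0.

W+ = 19.5, W- = 58.5, W = min = 19.5, p = 0.124923, fail to reject H0.


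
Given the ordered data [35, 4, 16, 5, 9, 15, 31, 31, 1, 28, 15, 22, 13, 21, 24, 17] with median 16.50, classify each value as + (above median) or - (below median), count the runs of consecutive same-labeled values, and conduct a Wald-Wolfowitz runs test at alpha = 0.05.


Step 1: Compute median = 16.50; label A = above, B = below.
Labels in order: ABBBBBAABABABAAA  (n_A = 8, n_B = 8)
Step 2: Count runs R = 9.
Step 3: Under H0 (random ordering), E[R] = 2*n_A*n_B/(n_A+n_B) + 1 = 2*8*8/16 + 1 = 9.0000.
        Var[R] = 2*n_A*n_B*(2*n_A*n_B - n_A - n_B) / ((n_A+n_B)^2 * (n_A+n_B-1)) = 14336/3840 = 3.7333.
        SD[R] = 1.9322.
Step 4: R = E[R], so z = 0 with no continuity correction.
Step 5: Two-sided p-value via normal approximation = 2*(1 - Phi(|z|)) = 1.000000.
Step 6: alpha = 0.05. fail to reject H0.

R = 9, z = 0.0000, p = 1.000000, fail to reject H0.


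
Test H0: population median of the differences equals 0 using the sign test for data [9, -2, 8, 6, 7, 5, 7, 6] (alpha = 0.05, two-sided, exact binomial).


Step 1: Discard zero differences. Original n = 8; n_eff = number of nonzero differences = 8.
Nonzero differences (with sign): +9, -2, +8, +6, +7, +5, +7, +6
Step 2: Count signs: positive = 7, negative = 1.
Step 3: Under H0: P(positive) = 0.5, so the number of positives S ~ Bin(8, 0.5).
Step 4: Two-sided exact p-value = sum of Bin(8,0.5) probabilities at or below the observed probability = 0.070312.
Step 5: alpha = 0.05. fail to reject H0.

n_eff = 8, pos = 7, neg = 1, p = 0.070312, fail to reject H0.


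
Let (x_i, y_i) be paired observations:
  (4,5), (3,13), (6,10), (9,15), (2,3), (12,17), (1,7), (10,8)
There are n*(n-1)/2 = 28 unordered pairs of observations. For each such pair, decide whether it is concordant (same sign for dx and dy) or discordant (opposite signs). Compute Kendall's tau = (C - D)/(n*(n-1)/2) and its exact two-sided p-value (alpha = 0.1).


Step 1: Enumerate the 28 unordered pairs (i,j) with i<j and classify each by sign(x_j-x_i) * sign(y_j-y_i).
  (1,2):dx=-1,dy=+8->D; (1,3):dx=+2,dy=+5->C; (1,4):dx=+5,dy=+10->C; (1,5):dx=-2,dy=-2->C
  (1,6):dx=+8,dy=+12->C; (1,7):dx=-3,dy=+2->D; (1,8):dx=+6,dy=+3->C; (2,3):dx=+3,dy=-3->D
  (2,4):dx=+6,dy=+2->C; (2,5):dx=-1,dy=-10->C; (2,6):dx=+9,dy=+4->C; (2,7):dx=-2,dy=-6->C
  (2,8):dx=+7,dy=-5->D; (3,4):dx=+3,dy=+5->C; (3,5):dx=-4,dy=-7->C; (3,6):dx=+6,dy=+7->C
  (3,7):dx=-5,dy=-3->C; (3,8):dx=+4,dy=-2->D; (4,5):dx=-7,dy=-12->C; (4,6):dx=+3,dy=+2->C
  (4,7):dx=-8,dy=-8->C; (4,8):dx=+1,dy=-7->D; (5,6):dx=+10,dy=+14->C; (5,7):dx=-1,dy=+4->D
  (5,8):dx=+8,dy=+5->C; (6,7):dx=-11,dy=-10->C; (6,8):dx=-2,dy=-9->C; (7,8):dx=+9,dy=+1->C
Step 2: C = 21, D = 7, total pairs = 28.
Step 3: tau = (C - D)/(n(n-1)/2) = (21 - 7)/28 = 0.500000.
Step 4: Exact two-sided p-value (enumerate n! = 40320 permutations of y under H0): p = 0.108681.
Step 5: alpha = 0.1. fail to reject H0.

tau_b = 0.5000 (C=21, D=7), p = 0.108681, fail to reject H0.


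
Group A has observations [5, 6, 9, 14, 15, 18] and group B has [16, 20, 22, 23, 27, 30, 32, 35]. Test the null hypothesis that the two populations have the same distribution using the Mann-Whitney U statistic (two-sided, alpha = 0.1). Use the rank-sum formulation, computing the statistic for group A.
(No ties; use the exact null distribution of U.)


Step 1: Combine and sort all 14 observations; assign midranks.
sorted (value, group): (5,X), (6,X), (9,X), (14,X), (15,X), (16,Y), (18,X), (20,Y), (22,Y), (23,Y), (27,Y), (30,Y), (32,Y), (35,Y)
ranks: 5->1, 6->2, 9->3, 14->4, 15->5, 16->6, 18->7, 20->8, 22->9, 23->10, 27->11, 30->12, 32->13, 35->14
Step 2: Rank sum for X: R1 = 1 + 2 + 3 + 4 + 5 + 7 = 22.
Step 3: U_X = R1 - n1(n1+1)/2 = 22 - 6*7/2 = 22 - 21 = 1.
       U_Y = n1*n2 - U_X = 48 - 1 = 47.
Step 4: No ties, so the exact null distribution of U (based on enumerating the C(14,6) = 3003 equally likely rank assignments) gives the two-sided p-value.
Step 5: p-value = 0.001332; compare to alpha = 0.1. reject H0.

U_X = 1, p = 0.001332, reject H0 at alpha = 0.1.


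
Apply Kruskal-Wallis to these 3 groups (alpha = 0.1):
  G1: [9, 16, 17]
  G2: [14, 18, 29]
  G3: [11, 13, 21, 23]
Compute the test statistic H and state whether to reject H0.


Step 1: Combine all N = 10 observations and assign midranks.
sorted (value, group, rank): (9,G1,1), (11,G3,2), (13,G3,3), (14,G2,4), (16,G1,5), (17,G1,6), (18,G2,7), (21,G3,8), (23,G3,9), (29,G2,10)
Step 2: Sum ranks within each group.
R_1 = 12 (n_1 = 3)
R_2 = 21 (n_2 = 3)
R_3 = 22 (n_3 = 4)
Step 3: H = 12/(N(N+1)) * sum(R_i^2/n_i) - 3(N+1)
     = 12/(10*11) * (12^2/3 + 21^2/3 + 22^2/4) - 3*11
     = 0.109091 * 316 - 33
     = 1.472727.
Step 4: No ties, so H is used without correction.
Step 5: Under H0, H ~ chi^2(2); p-value = 0.478852.
Step 6: alpha = 0.1. fail to reject H0.

H = 1.4727, df = 2, p = 0.478852, fail to reject H0.


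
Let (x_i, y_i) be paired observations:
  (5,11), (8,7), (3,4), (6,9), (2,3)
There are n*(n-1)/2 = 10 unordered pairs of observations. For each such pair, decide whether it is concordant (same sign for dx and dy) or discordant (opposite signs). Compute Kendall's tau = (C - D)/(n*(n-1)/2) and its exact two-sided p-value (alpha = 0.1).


Step 1: Enumerate the 10 unordered pairs (i,j) with i<j and classify each by sign(x_j-x_i) * sign(y_j-y_i).
  (1,2):dx=+3,dy=-4->D; (1,3):dx=-2,dy=-7->C; (1,4):dx=+1,dy=-2->D; (1,5):dx=-3,dy=-8->C
  (2,3):dx=-5,dy=-3->C; (2,4):dx=-2,dy=+2->D; (2,5):dx=-6,dy=-4->C; (3,4):dx=+3,dy=+5->C
  (3,5):dx=-1,dy=-1->C; (4,5):dx=-4,dy=-6->C
Step 2: C = 7, D = 3, total pairs = 10.
Step 3: tau = (C - D)/(n(n-1)/2) = (7 - 3)/10 = 0.400000.
Step 4: Exact two-sided p-value (enumerate n! = 120 permutations of y under H0): p = 0.483333.
Step 5: alpha = 0.1. fail to reject H0.

tau_b = 0.4000 (C=7, D=3), p = 0.483333, fail to reject H0.


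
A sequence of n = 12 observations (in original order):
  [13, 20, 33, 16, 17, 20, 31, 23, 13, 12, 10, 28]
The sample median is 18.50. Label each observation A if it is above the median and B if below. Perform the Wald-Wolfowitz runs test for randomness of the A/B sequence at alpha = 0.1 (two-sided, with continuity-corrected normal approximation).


Step 1: Compute median = 18.50; label A = above, B = below.
Labels in order: BAABBAAABBBA  (n_A = 6, n_B = 6)
Step 2: Count runs R = 6.
Step 3: Under H0 (random ordering), E[R] = 2*n_A*n_B/(n_A+n_B) + 1 = 2*6*6/12 + 1 = 7.0000.
        Var[R] = 2*n_A*n_B*(2*n_A*n_B - n_A - n_B) / ((n_A+n_B)^2 * (n_A+n_B-1)) = 4320/1584 = 2.7273.
        SD[R] = 1.6514.
Step 4: Continuity-corrected z = (R + 0.5 - E[R]) / SD[R] = (6 + 0.5 - 7.0000) / 1.6514 = -0.3028.
Step 5: Two-sided p-value via normal approximation = 2*(1 - Phi(|z|)) = 0.762069.
Step 6: alpha = 0.1. fail to reject H0.

R = 6, z = -0.3028, p = 0.762069, fail to reject H0.


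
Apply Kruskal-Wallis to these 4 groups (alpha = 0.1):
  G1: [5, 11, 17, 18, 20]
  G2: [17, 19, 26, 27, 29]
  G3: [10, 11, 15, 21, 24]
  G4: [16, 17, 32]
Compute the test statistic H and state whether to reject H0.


Step 1: Combine all N = 18 observations and assign midranks.
sorted (value, group, rank): (5,G1,1), (10,G3,2), (11,G1,3.5), (11,G3,3.5), (15,G3,5), (16,G4,6), (17,G1,8), (17,G2,8), (17,G4,8), (18,G1,10), (19,G2,11), (20,G1,12), (21,G3,13), (24,G3,14), (26,G2,15), (27,G2,16), (29,G2,17), (32,G4,18)
Step 2: Sum ranks within each group.
R_1 = 34.5 (n_1 = 5)
R_2 = 67 (n_2 = 5)
R_3 = 37.5 (n_3 = 5)
R_4 = 32 (n_4 = 3)
Step 3: H = 12/(N(N+1)) * sum(R_i^2/n_i) - 3(N+1)
     = 12/(18*19) * (34.5^2/5 + 67^2/5 + 37.5^2/5 + 32^2/3) - 3*19
     = 0.035088 * 1758.43 - 57
     = 4.699415.
Step 4: Ties present; correction factor C = 1 - 30/(18^3 - 18) = 0.994840. Corrected H = 4.699415 / 0.994840 = 4.723790.
Step 5: Under H0, H ~ chi^2(3); p-value = 0.193176.
Step 6: alpha = 0.1. fail to reject H0.

H = 4.7238, df = 3, p = 0.193176, fail to reject H0.


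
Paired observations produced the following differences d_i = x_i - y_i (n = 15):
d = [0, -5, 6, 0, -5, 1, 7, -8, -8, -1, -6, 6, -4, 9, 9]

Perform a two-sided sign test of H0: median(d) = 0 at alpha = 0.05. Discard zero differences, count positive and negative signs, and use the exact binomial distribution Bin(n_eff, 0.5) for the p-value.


Step 1: Discard zero differences. Original n = 15; n_eff = number of nonzero differences = 13.
Nonzero differences (with sign): -5, +6, -5, +1, +7, -8, -8, -1, -6, +6, -4, +9, +9
Step 2: Count signs: positive = 6, negative = 7.
Step 3: Under H0: P(positive) = 0.5, so the number of positives S ~ Bin(13, 0.5).
Step 4: Two-sided exact p-value = sum of Bin(13,0.5) probabilities at or below the observed probability = 1.000000.
Step 5: alpha = 0.05. fail to reject H0.

n_eff = 13, pos = 6, neg = 7, p = 1.000000, fail to reject H0.


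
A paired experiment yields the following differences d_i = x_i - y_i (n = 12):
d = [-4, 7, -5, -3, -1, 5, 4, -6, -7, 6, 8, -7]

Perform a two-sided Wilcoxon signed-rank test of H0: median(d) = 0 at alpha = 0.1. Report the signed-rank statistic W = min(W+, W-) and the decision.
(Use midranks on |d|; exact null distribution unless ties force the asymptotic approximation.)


Step 1: Drop any zero differences (none here) and take |d_i|.
|d| = [4, 7, 5, 3, 1, 5, 4, 6, 7, 6, 8, 7]
Step 2: Midrank |d_i| (ties get averaged ranks).
ranks: |4|->3.5, |7|->10, |5|->5.5, |3|->2, |1|->1, |5|->5.5, |4|->3.5, |6|->7.5, |7|->10, |6|->7.5, |8|->12, |7|->10
Step 3: Attach original signs; sum ranks with positive sign and with negative sign.
W+ = 10 + 5.5 + 3.5 + 7.5 + 12 = 38.5
W- = 3.5 + 5.5 + 2 + 1 + 7.5 + 10 + 10 = 39.5
(Check: W+ + W- = 78 should equal n(n+1)/2 = 78.)
Step 4: Test statistic W = min(W+, W-) = 38.5.
Step 5: Ties in |d|, so use the tie-corrected normal approximation.
        E[W] = n(n+1)/4 = 12*13/4 = 39.
        Tie groups: |d|=4 (t=2), |d|=5 (t=2), |d|=6 (t=2), |d|=7 (t=3); sum(t^3 - t) = 42.
        Var[W] = n(n+1)(2n+1)/24 - sum(t^3-t)/48 = 3900/24 - 42/48 = 161.625.
        z = (W - E[W]) / sqrt(Var[W]) = (38.5 - 39) / 12.7132 = -0.0393.
        Two-sided p = 2*Phi(z) = 0.968628.
Step 6: alpha = 0.1. fail to reject H0.

W+ = 38.5, W- = 39.5, W = min = 38.5, p = 0.968628, fail to reject H0.


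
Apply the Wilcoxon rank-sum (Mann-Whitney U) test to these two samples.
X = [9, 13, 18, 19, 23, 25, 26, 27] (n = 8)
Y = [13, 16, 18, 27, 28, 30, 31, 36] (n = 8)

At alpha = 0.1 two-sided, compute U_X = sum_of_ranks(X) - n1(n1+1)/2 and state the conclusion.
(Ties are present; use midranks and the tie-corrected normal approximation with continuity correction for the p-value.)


Step 1: Combine and sort all 16 observations; assign midranks.
sorted (value, group): (9,X), (13,X), (13,Y), (16,Y), (18,X), (18,Y), (19,X), (23,X), (25,X), (26,X), (27,X), (27,Y), (28,Y), (30,Y), (31,Y), (36,Y)
ranks: 9->1, 13->2.5, 13->2.5, 16->4, 18->5.5, 18->5.5, 19->7, 23->8, 25->9, 26->10, 27->11.5, 27->11.5, 28->13, 30->14, 31->15, 36->16
Step 2: Rank sum for X: R1 = 1 + 2.5 + 5.5 + 7 + 8 + 9 + 10 + 11.5 = 54.5.
Step 3: U_X = R1 - n1(n1+1)/2 = 54.5 - 8*9/2 = 54.5 - 36 = 18.5.
       U_Y = n1*n2 - U_X = 64 - 18.5 = 45.5.
Step 4: Ties are present, so use the tie-corrected normal approximation (with continuity correction) for the p-value.
Step 5: p-value = 0.171220; compare to alpha = 0.1. fail to reject H0.

U_X = 18.5, p = 0.171220, fail to reject H0 at alpha = 0.1.


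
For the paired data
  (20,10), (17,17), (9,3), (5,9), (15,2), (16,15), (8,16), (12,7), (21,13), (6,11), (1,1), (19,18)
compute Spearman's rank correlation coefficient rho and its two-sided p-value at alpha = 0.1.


Step 1: Rank x and y separately (midranks; no ties here).
rank(x): 20->11, 17->9, 9->5, 5->2, 15->7, 16->8, 8->4, 12->6, 21->12, 6->3, 1->1, 19->10
rank(y): 10->6, 17->11, 3->3, 9->5, 2->2, 15->9, 16->10, 7->4, 13->8, 11->7, 1->1, 18->12
Step 2: d_i = R_x(i) - R_y(i); compute d_i^2.
  (11-6)^2=25, (9-11)^2=4, (5-3)^2=4, (2-5)^2=9, (7-2)^2=25, (8-9)^2=1, (4-10)^2=36, (6-4)^2=4, (12-8)^2=16, (3-7)^2=16, (1-1)^2=0, (10-12)^2=4
sum(d^2) = 144.
Step 3: rho = 1 - 6*144 / (12*(12^2 - 1)) = 1 - 864/1716 = 0.496503.
Step 4: Under H0, t = rho * sqrt((n-2)/(1-rho^2)) = 1.8088 ~ t(10).
Step 5: Two-sided p-value from the t-distribution with 10 df = 0.100603.
Step 6: alpha = 0.1. fail to reject H0.

rho = 0.4965, p = 0.100603, fail to reject H0 at alpha = 0.1.


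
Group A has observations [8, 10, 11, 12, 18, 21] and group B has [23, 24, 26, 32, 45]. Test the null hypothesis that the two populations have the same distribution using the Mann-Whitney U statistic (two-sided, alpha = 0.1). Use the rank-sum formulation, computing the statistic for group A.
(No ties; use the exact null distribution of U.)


Step 1: Combine and sort all 11 observations; assign midranks.
sorted (value, group): (8,X), (10,X), (11,X), (12,X), (18,X), (21,X), (23,Y), (24,Y), (26,Y), (32,Y), (45,Y)
ranks: 8->1, 10->2, 11->3, 12->4, 18->5, 21->6, 23->7, 24->8, 26->9, 32->10, 45->11
Step 2: Rank sum for X: R1 = 1 + 2 + 3 + 4 + 5 + 6 = 21.
Step 3: U_X = R1 - n1(n1+1)/2 = 21 - 6*7/2 = 21 - 21 = 0.
       U_Y = n1*n2 - U_X = 30 - 0 = 30.
Step 4: No ties, so the exact null distribution of U (based on enumerating the C(11,6) = 462 equally likely rank assignments) gives the two-sided p-value.
Step 5: p-value = 0.004329; compare to alpha = 0.1. reject H0.

U_X = 0, p = 0.004329, reject H0 at alpha = 0.1.


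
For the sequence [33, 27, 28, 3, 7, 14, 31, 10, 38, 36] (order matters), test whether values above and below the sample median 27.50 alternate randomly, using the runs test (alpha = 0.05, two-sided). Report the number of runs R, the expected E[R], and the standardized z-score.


Step 1: Compute median = 27.50; label A = above, B = below.
Labels in order: ABABBBABAA  (n_A = 5, n_B = 5)
Step 2: Count runs R = 7.
Step 3: Under H0 (random ordering), E[R] = 2*n_A*n_B/(n_A+n_B) + 1 = 2*5*5/10 + 1 = 6.0000.
        Var[R] = 2*n_A*n_B*(2*n_A*n_B - n_A - n_B) / ((n_A+n_B)^2 * (n_A+n_B-1)) = 2000/900 = 2.2222.
        SD[R] = 1.4907.
Step 4: Continuity-corrected z = (R - 0.5 - E[R]) / SD[R] = (7 - 0.5 - 6.0000) / 1.4907 = 0.3354.
Step 5: Two-sided p-value via normal approximation = 2*(1 - Phi(|z|)) = 0.737316.
Step 6: alpha = 0.05. fail to reject H0.

R = 7, z = 0.3354, p = 0.737316, fail to reject H0.


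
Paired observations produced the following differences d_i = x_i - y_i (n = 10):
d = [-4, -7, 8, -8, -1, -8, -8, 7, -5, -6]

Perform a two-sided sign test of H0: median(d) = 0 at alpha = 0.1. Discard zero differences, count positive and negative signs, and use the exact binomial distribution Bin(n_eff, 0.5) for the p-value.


Step 1: Discard zero differences. Original n = 10; n_eff = number of nonzero differences = 10.
Nonzero differences (with sign): -4, -7, +8, -8, -1, -8, -8, +7, -5, -6
Step 2: Count signs: positive = 2, negative = 8.
Step 3: Under H0: P(positive) = 0.5, so the number of positives S ~ Bin(10, 0.5).
Step 4: Two-sided exact p-value = sum of Bin(10,0.5) probabilities at or below the observed probability = 0.109375.
Step 5: alpha = 0.1. fail to reject H0.

n_eff = 10, pos = 2, neg = 8, p = 0.109375, fail to reject H0.


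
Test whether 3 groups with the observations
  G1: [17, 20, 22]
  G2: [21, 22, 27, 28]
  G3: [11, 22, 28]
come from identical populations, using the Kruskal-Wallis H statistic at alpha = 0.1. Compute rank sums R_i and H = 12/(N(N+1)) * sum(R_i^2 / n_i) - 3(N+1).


Step 1: Combine all N = 10 observations and assign midranks.
sorted (value, group, rank): (11,G3,1), (17,G1,2), (20,G1,3), (21,G2,4), (22,G1,6), (22,G2,6), (22,G3,6), (27,G2,8), (28,G2,9.5), (28,G3,9.5)
Step 2: Sum ranks within each group.
R_1 = 11 (n_1 = 3)
R_2 = 27.5 (n_2 = 4)
R_3 = 16.5 (n_3 = 3)
Step 3: H = 12/(N(N+1)) * sum(R_i^2/n_i) - 3(N+1)
     = 12/(10*11) * (11^2/3 + 27.5^2/4 + 16.5^2/3) - 3*11
     = 0.109091 * 320.146 - 33
     = 1.925000.
Step 4: Ties present; correction factor C = 1 - 30/(10^3 - 10) = 0.969697. Corrected H = 1.925000 / 0.969697 = 1.985156.
Step 5: Under H0, H ~ chi^2(2); p-value = 0.370620.
Step 6: alpha = 0.1. fail to reject H0.

H = 1.9852, df = 2, p = 0.370620, fail to reject H0.


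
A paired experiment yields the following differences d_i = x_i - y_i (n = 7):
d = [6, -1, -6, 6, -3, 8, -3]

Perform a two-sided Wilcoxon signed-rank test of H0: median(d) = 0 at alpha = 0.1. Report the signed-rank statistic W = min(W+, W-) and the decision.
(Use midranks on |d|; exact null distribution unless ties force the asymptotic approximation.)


Step 1: Drop any zero differences (none here) and take |d_i|.
|d| = [6, 1, 6, 6, 3, 8, 3]
Step 2: Midrank |d_i| (ties get averaged ranks).
ranks: |6|->5, |1|->1, |6|->5, |6|->5, |3|->2.5, |8|->7, |3|->2.5
Step 3: Attach original signs; sum ranks with positive sign and with negative sign.
W+ = 5 + 5 + 7 = 17
W- = 1 + 5 + 2.5 + 2.5 = 11
(Check: W+ + W- = 28 should equal n(n+1)/2 = 28.)
Step 4: Test statistic W = min(W+, W-) = 11.
Step 5: Ties in |d|, so use the tie-corrected normal approximation.
        E[W] = n(n+1)/4 = 7*8/4 = 14.
        Tie groups: |d|=3 (t=2), |d|=6 (t=3); sum(t^3 - t) = 30.
        Var[W] = n(n+1)(2n+1)/24 - sum(t^3-t)/48 = 840/24 - 30/48 = 34.375.
        z = (W - E[W]) / sqrt(Var[W]) = (11 - 14) / 5.8630 = -0.5117.
        Two-sided p = 2*Phi(z) = 0.608874.
Step 6: alpha = 0.1. fail to reject H0.

W+ = 17, W- = 11, W = min = 11, p = 0.608874, fail to reject H0.


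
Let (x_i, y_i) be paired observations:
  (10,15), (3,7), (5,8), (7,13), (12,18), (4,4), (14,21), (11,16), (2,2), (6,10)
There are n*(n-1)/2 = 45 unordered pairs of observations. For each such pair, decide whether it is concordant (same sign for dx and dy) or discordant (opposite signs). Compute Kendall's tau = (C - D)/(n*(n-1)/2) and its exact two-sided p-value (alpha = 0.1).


Step 1: Enumerate the 45 unordered pairs (i,j) with i<j and classify each by sign(x_j-x_i) * sign(y_j-y_i).
  (1,2):dx=-7,dy=-8->C; (1,3):dx=-5,dy=-7->C; (1,4):dx=-3,dy=-2->C; (1,5):dx=+2,dy=+3->C
  (1,6):dx=-6,dy=-11->C; (1,7):dx=+4,dy=+6->C; (1,8):dx=+1,dy=+1->C; (1,9):dx=-8,dy=-13->C
  (1,10):dx=-4,dy=-5->C; (2,3):dx=+2,dy=+1->C; (2,4):dx=+4,dy=+6->C; (2,5):dx=+9,dy=+11->C
  (2,6):dx=+1,dy=-3->D; (2,7):dx=+11,dy=+14->C; (2,8):dx=+8,dy=+9->C; (2,9):dx=-1,dy=-5->C
  (2,10):dx=+3,dy=+3->C; (3,4):dx=+2,dy=+5->C; (3,5):dx=+7,dy=+10->C; (3,6):dx=-1,dy=-4->C
  (3,7):dx=+9,dy=+13->C; (3,8):dx=+6,dy=+8->C; (3,9):dx=-3,dy=-6->C; (3,10):dx=+1,dy=+2->C
  (4,5):dx=+5,dy=+5->C; (4,6):dx=-3,dy=-9->C; (4,7):dx=+7,dy=+8->C; (4,8):dx=+4,dy=+3->C
  (4,9):dx=-5,dy=-11->C; (4,10):dx=-1,dy=-3->C; (5,6):dx=-8,dy=-14->C; (5,7):dx=+2,dy=+3->C
  (5,8):dx=-1,dy=-2->C; (5,9):dx=-10,dy=-16->C; (5,10):dx=-6,dy=-8->C; (6,7):dx=+10,dy=+17->C
  (6,8):dx=+7,dy=+12->C; (6,9):dx=-2,dy=-2->C; (6,10):dx=+2,dy=+6->C; (7,8):dx=-3,dy=-5->C
  (7,9):dx=-12,dy=-19->C; (7,10):dx=-8,dy=-11->C; (8,9):dx=-9,dy=-14->C; (8,10):dx=-5,dy=-6->C
  (9,10):dx=+4,dy=+8->C
Step 2: C = 44, D = 1, total pairs = 45.
Step 3: tau = (C - D)/(n(n-1)/2) = (44 - 1)/45 = 0.955556.
Step 4: Exact two-sided p-value (enumerate n! = 3628800 permutations of y under H0): p = 0.000006.
Step 5: alpha = 0.1. reject H0.

tau_b = 0.9556 (C=44, D=1), p = 0.000006, reject H0.


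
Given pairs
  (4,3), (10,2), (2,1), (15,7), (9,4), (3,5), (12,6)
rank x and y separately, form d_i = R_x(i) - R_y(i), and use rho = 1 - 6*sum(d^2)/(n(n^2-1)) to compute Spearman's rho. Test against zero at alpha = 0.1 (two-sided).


Step 1: Rank x and y separately (midranks; no ties here).
rank(x): 4->3, 10->5, 2->1, 15->7, 9->4, 3->2, 12->6
rank(y): 3->3, 2->2, 1->1, 7->7, 4->4, 5->5, 6->6
Step 2: d_i = R_x(i) - R_y(i); compute d_i^2.
  (3-3)^2=0, (5-2)^2=9, (1-1)^2=0, (7-7)^2=0, (4-4)^2=0, (2-5)^2=9, (6-6)^2=0
sum(d^2) = 18.
Step 3: rho = 1 - 6*18 / (7*(7^2 - 1)) = 1 - 108/336 = 0.678571.
Step 4: Under H0, t = rho * sqrt((n-2)/(1-rho^2)) = 2.0657 ~ t(5).
Step 5: Two-sided p-value from the t-distribution with 5 df = 0.093750.
Step 6: alpha = 0.1. reject H0.

rho = 0.6786, p = 0.093750, reject H0 at alpha = 0.1.


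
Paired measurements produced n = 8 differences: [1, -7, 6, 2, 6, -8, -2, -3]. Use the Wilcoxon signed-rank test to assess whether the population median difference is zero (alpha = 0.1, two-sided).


Step 1: Drop any zero differences (none here) and take |d_i|.
|d| = [1, 7, 6, 2, 6, 8, 2, 3]
Step 2: Midrank |d_i| (ties get averaged ranks).
ranks: |1|->1, |7|->7, |6|->5.5, |2|->2.5, |6|->5.5, |8|->8, |2|->2.5, |3|->4
Step 3: Attach original signs; sum ranks with positive sign and with negative sign.
W+ = 1 + 5.5 + 2.5 + 5.5 = 14.5
W- = 7 + 8 + 2.5 + 4 = 21.5
(Check: W+ + W- = 36 should equal n(n+1)/2 = 36.)
Step 4: Test statistic W = min(W+, W-) = 14.5.
Step 5: Ties in |d|, so use the tie-corrected normal approximation.
        E[W] = n(n+1)/4 = 8*9/4 = 18.
        Tie groups: |d|=2 (t=2), |d|=6 (t=2); sum(t^3 - t) = 12.
        Var[W] = n(n+1)(2n+1)/24 - sum(t^3-t)/48 = 1224/24 - 12/48 = 50.75.
        z = (W - E[W]) / sqrt(Var[W]) = (14.5 - 18) / 7.1239 = -0.4913.
        Two-sided p = 2*Phi(z) = 0.623212.
Step 6: alpha = 0.1. fail to reject H0.

W+ = 14.5, W- = 21.5, W = min = 14.5, p = 0.623212, fail to reject H0.


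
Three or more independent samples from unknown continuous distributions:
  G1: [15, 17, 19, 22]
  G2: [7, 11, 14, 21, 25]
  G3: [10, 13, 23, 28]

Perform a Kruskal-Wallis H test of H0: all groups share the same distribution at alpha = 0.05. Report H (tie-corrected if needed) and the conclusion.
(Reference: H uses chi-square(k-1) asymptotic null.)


Step 1: Combine all N = 13 observations and assign midranks.
sorted (value, group, rank): (7,G2,1), (10,G3,2), (11,G2,3), (13,G3,4), (14,G2,5), (15,G1,6), (17,G1,7), (19,G1,8), (21,G2,9), (22,G1,10), (23,G3,11), (25,G2,12), (28,G3,13)
Step 2: Sum ranks within each group.
R_1 = 31 (n_1 = 4)
R_2 = 30 (n_2 = 5)
R_3 = 30 (n_3 = 4)
Step 3: H = 12/(N(N+1)) * sum(R_i^2/n_i) - 3(N+1)
     = 12/(13*14) * (31^2/4 + 30^2/5 + 30^2/4) - 3*14
     = 0.065934 * 645.25 - 42
     = 0.543956.
Step 4: No ties, so H is used without correction.
Step 5: Under H0, H ~ chi^2(2); p-value = 0.761871.
Step 6: alpha = 0.05. fail to reject H0.

H = 0.5440, df = 2, p = 0.761871, fail to reject H0.


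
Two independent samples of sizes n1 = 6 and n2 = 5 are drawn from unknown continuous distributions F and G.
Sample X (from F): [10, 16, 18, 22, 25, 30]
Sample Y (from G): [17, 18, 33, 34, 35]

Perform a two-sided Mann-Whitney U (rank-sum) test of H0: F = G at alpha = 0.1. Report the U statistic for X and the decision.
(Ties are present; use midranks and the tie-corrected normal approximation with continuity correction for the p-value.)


Step 1: Combine and sort all 11 observations; assign midranks.
sorted (value, group): (10,X), (16,X), (17,Y), (18,X), (18,Y), (22,X), (25,X), (30,X), (33,Y), (34,Y), (35,Y)
ranks: 10->1, 16->2, 17->3, 18->4.5, 18->4.5, 22->6, 25->7, 30->8, 33->9, 34->10, 35->11
Step 2: Rank sum for X: R1 = 1 + 2 + 4.5 + 6 + 7 + 8 = 28.5.
Step 3: U_X = R1 - n1(n1+1)/2 = 28.5 - 6*7/2 = 28.5 - 21 = 7.5.
       U_Y = n1*n2 - U_X = 30 - 7.5 = 22.5.
Step 4: Ties are present, so use the tie-corrected normal approximation (with continuity correction) for the p-value.
Step 5: p-value = 0.200217; compare to alpha = 0.1. fail to reject H0.

U_X = 7.5, p = 0.200217, fail to reject H0 at alpha = 0.1.


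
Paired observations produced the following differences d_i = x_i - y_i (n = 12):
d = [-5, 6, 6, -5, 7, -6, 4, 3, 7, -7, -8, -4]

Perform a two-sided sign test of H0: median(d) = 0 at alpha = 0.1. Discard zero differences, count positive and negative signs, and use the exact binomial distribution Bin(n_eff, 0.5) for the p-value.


Step 1: Discard zero differences. Original n = 12; n_eff = number of nonzero differences = 12.
Nonzero differences (with sign): -5, +6, +6, -5, +7, -6, +4, +3, +7, -7, -8, -4
Step 2: Count signs: positive = 6, negative = 6.
Step 3: Under H0: P(positive) = 0.5, so the number of positives S ~ Bin(12, 0.5).
Step 4: Two-sided exact p-value = sum of Bin(12,0.5) probabilities at or below the observed probability = 1.000000.
Step 5: alpha = 0.1. fail to reject H0.

n_eff = 12, pos = 6, neg = 6, p = 1.000000, fail to reject H0.


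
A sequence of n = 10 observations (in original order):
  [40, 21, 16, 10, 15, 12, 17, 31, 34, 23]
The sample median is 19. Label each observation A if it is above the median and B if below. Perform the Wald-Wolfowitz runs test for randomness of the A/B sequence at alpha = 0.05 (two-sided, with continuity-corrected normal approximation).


Step 1: Compute median = 19; label A = above, B = below.
Labels in order: AABBBBBAAA  (n_A = 5, n_B = 5)
Step 2: Count runs R = 3.
Step 3: Under H0 (random ordering), E[R] = 2*n_A*n_B/(n_A+n_B) + 1 = 2*5*5/10 + 1 = 6.0000.
        Var[R] = 2*n_A*n_B*(2*n_A*n_B - n_A - n_B) / ((n_A+n_B)^2 * (n_A+n_B-1)) = 2000/900 = 2.2222.
        SD[R] = 1.4907.
Step 4: Continuity-corrected z = (R + 0.5 - E[R]) / SD[R] = (3 + 0.5 - 6.0000) / 1.4907 = -1.6771.
Step 5: Two-sided p-value via normal approximation = 2*(1 - Phi(|z|)) = 0.093533.
Step 6: alpha = 0.05. fail to reject H0.

R = 3, z = -1.6771, p = 0.093533, fail to reject H0.


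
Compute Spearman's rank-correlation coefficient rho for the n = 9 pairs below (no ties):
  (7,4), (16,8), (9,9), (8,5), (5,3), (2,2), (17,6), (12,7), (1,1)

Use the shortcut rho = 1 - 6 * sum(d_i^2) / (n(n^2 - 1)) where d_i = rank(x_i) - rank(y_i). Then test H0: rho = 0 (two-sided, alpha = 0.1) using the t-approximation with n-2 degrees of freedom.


Step 1: Rank x and y separately (midranks; no ties here).
rank(x): 7->4, 16->8, 9->6, 8->5, 5->3, 2->2, 17->9, 12->7, 1->1
rank(y): 4->4, 8->8, 9->9, 5->5, 3->3, 2->2, 6->6, 7->7, 1->1
Step 2: d_i = R_x(i) - R_y(i); compute d_i^2.
  (4-4)^2=0, (8-8)^2=0, (6-9)^2=9, (5-5)^2=0, (3-3)^2=0, (2-2)^2=0, (9-6)^2=9, (7-7)^2=0, (1-1)^2=0
sum(d^2) = 18.
Step 3: rho = 1 - 6*18 / (9*(9^2 - 1)) = 1 - 108/720 = 0.850000.
Step 4: Under H0, t = rho * sqrt((n-2)/(1-rho^2)) = 4.2691 ~ t(7).
Step 5: Two-sided p-value from the t-distribution with 7 df = 0.003705.
Step 6: alpha = 0.1. reject H0.

rho = 0.8500, p = 0.003705, reject H0 at alpha = 0.1.


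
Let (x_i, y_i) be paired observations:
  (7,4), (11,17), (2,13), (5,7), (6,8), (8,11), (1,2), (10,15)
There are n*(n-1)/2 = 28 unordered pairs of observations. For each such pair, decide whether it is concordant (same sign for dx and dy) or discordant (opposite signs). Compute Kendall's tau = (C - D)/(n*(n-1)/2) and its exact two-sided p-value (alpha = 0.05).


Step 1: Enumerate the 28 unordered pairs (i,j) with i<j and classify each by sign(x_j-x_i) * sign(y_j-y_i).
  (1,2):dx=+4,dy=+13->C; (1,3):dx=-5,dy=+9->D; (1,4):dx=-2,dy=+3->D; (1,5):dx=-1,dy=+4->D
  (1,6):dx=+1,dy=+7->C; (1,7):dx=-6,dy=-2->C; (1,8):dx=+3,dy=+11->C; (2,3):dx=-9,dy=-4->C
  (2,4):dx=-6,dy=-10->C; (2,5):dx=-5,dy=-9->C; (2,6):dx=-3,dy=-6->C; (2,7):dx=-10,dy=-15->C
  (2,8):dx=-1,dy=-2->C; (3,4):dx=+3,dy=-6->D; (3,5):dx=+4,dy=-5->D; (3,6):dx=+6,dy=-2->D
  (3,7):dx=-1,dy=-11->C; (3,8):dx=+8,dy=+2->C; (4,5):dx=+1,dy=+1->C; (4,6):dx=+3,dy=+4->C
  (4,7):dx=-4,dy=-5->C; (4,8):dx=+5,dy=+8->C; (5,6):dx=+2,dy=+3->C; (5,7):dx=-5,dy=-6->C
  (5,8):dx=+4,dy=+7->C; (6,7):dx=-7,dy=-9->C; (6,8):dx=+2,dy=+4->C; (7,8):dx=+9,dy=+13->C
Step 2: C = 22, D = 6, total pairs = 28.
Step 3: tau = (C - D)/(n(n-1)/2) = (22 - 6)/28 = 0.571429.
Step 4: Exact two-sided p-value (enumerate n! = 40320 permutations of y under H0): p = 0.061012.
Step 5: alpha = 0.05. fail to reject H0.

tau_b = 0.5714 (C=22, D=6), p = 0.061012, fail to reject H0.


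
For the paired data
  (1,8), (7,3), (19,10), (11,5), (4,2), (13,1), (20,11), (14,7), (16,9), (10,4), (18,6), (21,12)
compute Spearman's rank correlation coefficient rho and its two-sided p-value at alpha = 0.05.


Step 1: Rank x and y separately (midranks; no ties here).
rank(x): 1->1, 7->3, 19->10, 11->5, 4->2, 13->6, 20->11, 14->7, 16->8, 10->4, 18->9, 21->12
rank(y): 8->8, 3->3, 10->10, 5->5, 2->2, 1->1, 11->11, 7->7, 9->9, 4->4, 6->6, 12->12
Step 2: d_i = R_x(i) - R_y(i); compute d_i^2.
  (1-8)^2=49, (3-3)^2=0, (10-10)^2=0, (5-5)^2=0, (2-2)^2=0, (6-1)^2=25, (11-11)^2=0, (7-7)^2=0, (8-9)^2=1, (4-4)^2=0, (9-6)^2=9, (12-12)^2=0
sum(d^2) = 84.
Step 3: rho = 1 - 6*84 / (12*(12^2 - 1)) = 1 - 504/1716 = 0.706294.
Step 4: Under H0, t = rho * sqrt((n-2)/(1-rho^2)) = 3.1550 ~ t(10).
Step 5: Two-sided p-value from the t-distribution with 10 df = 0.010245.
Step 6: alpha = 0.05. reject H0.

rho = 0.7063, p = 0.010245, reject H0 at alpha = 0.05.


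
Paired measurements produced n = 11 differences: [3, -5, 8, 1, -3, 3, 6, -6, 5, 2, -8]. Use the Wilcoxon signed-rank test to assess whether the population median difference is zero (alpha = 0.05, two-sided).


Step 1: Drop any zero differences (none here) and take |d_i|.
|d| = [3, 5, 8, 1, 3, 3, 6, 6, 5, 2, 8]
Step 2: Midrank |d_i| (ties get averaged ranks).
ranks: |3|->4, |5|->6.5, |8|->10.5, |1|->1, |3|->4, |3|->4, |6|->8.5, |6|->8.5, |5|->6.5, |2|->2, |8|->10.5
Step 3: Attach original signs; sum ranks with positive sign and with negative sign.
W+ = 4 + 10.5 + 1 + 4 + 8.5 + 6.5 + 2 = 36.5
W- = 6.5 + 4 + 8.5 + 10.5 = 29.5
(Check: W+ + W- = 66 should equal n(n+1)/2 = 66.)
Step 4: Test statistic W = min(W+, W-) = 29.5.
Step 5: Ties in |d|, so use the tie-corrected normal approximation.
        E[W] = n(n+1)/4 = 11*12/4 = 33.
        Tie groups: |d|=3 (t=3), |d|=5 (t=2), |d|=6 (t=2), |d|=8 (t=2); sum(t^3 - t) = 42.
        Var[W] = n(n+1)(2n+1)/24 - sum(t^3-t)/48 = 3036/24 - 42/48 = 125.625.
        z = (W - E[W]) / sqrt(Var[W]) = (29.5 - 33) / 11.2083 = -0.3123.
        Two-sided p = 2*Phi(z) = 0.754835.
Step 6: alpha = 0.05. fail to reject H0.

W+ = 36.5, W- = 29.5, W = min = 29.5, p = 0.754835, fail to reject H0.


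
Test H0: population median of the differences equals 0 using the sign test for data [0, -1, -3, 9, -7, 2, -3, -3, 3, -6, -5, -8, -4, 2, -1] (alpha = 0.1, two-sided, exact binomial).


Step 1: Discard zero differences. Original n = 15; n_eff = number of nonzero differences = 14.
Nonzero differences (with sign): -1, -3, +9, -7, +2, -3, -3, +3, -6, -5, -8, -4, +2, -1
Step 2: Count signs: positive = 4, negative = 10.
Step 3: Under H0: P(positive) = 0.5, so the number of positives S ~ Bin(14, 0.5).
Step 4: Two-sided exact p-value = sum of Bin(14,0.5) probabilities at or below the observed probability = 0.179565.
Step 5: alpha = 0.1. fail to reject H0.

n_eff = 14, pos = 4, neg = 10, p = 0.179565, fail to reject H0.
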